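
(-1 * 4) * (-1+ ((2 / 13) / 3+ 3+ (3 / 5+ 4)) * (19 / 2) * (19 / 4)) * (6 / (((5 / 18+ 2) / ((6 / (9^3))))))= -2148208 / 71955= -29.85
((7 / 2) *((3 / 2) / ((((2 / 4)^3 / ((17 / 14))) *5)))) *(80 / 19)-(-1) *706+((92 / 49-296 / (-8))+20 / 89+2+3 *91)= 88083230 / 82859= 1063.05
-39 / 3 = -13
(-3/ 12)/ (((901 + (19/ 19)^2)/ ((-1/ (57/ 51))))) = 17/ 68552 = 0.00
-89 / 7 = -12.71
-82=-82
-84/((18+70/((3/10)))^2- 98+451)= -756/571693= -0.00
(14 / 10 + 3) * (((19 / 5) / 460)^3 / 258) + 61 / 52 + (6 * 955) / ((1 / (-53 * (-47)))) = 1456179658939504730837 / 102020295000000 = 14273431.17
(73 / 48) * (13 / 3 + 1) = 73 / 9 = 8.11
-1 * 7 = -7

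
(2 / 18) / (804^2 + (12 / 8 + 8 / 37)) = 74 / 430514199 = 0.00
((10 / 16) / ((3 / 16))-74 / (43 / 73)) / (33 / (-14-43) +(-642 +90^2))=-299744 / 18278139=-0.02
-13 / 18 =-0.72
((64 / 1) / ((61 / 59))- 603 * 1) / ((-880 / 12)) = 99021 / 13420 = 7.38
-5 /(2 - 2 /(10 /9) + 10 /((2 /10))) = -25 /251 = -0.10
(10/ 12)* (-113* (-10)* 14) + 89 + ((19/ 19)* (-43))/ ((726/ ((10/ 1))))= 4817642/ 363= 13271.74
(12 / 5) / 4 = 3 / 5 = 0.60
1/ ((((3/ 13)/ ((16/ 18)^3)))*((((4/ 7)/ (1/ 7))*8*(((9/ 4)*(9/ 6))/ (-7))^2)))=652288/ 1594323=0.41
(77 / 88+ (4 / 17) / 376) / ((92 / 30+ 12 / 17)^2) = 21408525 / 347966944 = 0.06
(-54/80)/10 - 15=-6027/400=-15.07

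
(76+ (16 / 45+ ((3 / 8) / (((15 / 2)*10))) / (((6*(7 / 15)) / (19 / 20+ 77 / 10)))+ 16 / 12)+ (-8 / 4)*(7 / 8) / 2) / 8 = 9.60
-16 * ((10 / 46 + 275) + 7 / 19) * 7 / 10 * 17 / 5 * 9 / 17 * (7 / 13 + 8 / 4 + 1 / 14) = -4335516 / 299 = -14500.05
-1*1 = -1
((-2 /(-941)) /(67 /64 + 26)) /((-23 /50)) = -0.00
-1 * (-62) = 62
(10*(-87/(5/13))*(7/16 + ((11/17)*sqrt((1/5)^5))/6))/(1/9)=-71253/8 - 37323*sqrt(5)/2125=-8945.90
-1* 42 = -42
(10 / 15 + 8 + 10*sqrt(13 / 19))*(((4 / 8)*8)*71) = 2840*sqrt(247) / 19 + 7384 / 3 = 4810.50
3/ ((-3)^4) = 1/ 27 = 0.04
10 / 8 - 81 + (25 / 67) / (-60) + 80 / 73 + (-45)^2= 28558642 / 14673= 1946.34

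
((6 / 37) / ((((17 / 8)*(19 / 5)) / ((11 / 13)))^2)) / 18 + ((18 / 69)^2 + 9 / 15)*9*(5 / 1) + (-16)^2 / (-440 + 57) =11655447414497375 / 396523722002577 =29.39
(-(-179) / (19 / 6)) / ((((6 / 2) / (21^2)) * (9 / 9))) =157878 / 19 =8309.37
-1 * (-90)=90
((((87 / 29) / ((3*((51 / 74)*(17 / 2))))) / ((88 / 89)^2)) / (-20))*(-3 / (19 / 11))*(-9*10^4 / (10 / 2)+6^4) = -76493097 / 302005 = -253.28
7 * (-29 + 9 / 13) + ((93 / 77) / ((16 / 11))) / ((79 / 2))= -11395015 / 57512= -198.13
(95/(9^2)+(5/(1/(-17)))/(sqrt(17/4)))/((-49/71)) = -6745/3969+710*sqrt(17)/49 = 58.04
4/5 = 0.80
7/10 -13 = -123/10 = -12.30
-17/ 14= -1.21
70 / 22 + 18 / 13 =653 / 143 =4.57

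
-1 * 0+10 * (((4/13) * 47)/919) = 1880/11947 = 0.16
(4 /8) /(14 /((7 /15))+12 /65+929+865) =65 /237144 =0.00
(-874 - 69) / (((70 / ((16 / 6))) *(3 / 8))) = -30176 / 315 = -95.80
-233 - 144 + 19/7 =-374.29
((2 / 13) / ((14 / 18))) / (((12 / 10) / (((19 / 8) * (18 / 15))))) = 171 / 364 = 0.47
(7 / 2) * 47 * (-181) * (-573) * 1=17060788.50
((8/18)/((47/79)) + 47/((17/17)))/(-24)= -1.99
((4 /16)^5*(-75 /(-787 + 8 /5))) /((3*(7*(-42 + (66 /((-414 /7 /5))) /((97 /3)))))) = -278875 /2648430124032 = -0.00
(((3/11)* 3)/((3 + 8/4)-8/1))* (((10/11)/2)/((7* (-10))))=3/1694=0.00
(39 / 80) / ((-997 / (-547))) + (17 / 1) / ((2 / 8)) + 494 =44846453 / 79760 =562.27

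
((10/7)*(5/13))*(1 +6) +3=89/13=6.85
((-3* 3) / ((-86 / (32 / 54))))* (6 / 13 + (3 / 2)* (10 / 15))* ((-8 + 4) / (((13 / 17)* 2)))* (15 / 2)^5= -81759375 / 14534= -5625.39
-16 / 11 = -1.45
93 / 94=0.99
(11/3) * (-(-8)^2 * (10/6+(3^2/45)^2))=-400.50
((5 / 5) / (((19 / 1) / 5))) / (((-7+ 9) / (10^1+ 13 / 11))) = 615 / 418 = 1.47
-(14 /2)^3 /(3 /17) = -5831 /3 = -1943.67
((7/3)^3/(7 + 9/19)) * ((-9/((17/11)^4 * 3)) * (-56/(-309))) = -2671631116/16491304971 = -0.16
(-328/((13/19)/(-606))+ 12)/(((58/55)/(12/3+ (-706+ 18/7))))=-508501350720/2639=-192687135.55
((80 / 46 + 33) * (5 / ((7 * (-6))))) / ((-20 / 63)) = 2397 / 184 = 13.03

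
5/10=1/2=0.50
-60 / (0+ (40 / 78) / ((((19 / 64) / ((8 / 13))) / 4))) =-28899 / 2048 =-14.11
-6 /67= -0.09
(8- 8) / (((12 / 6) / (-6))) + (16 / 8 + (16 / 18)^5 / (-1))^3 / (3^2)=621305555437000 / 1853020188851841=0.34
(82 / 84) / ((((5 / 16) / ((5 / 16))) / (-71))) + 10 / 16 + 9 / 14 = -1633 / 24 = -68.04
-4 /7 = -0.57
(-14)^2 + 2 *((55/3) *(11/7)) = 5326/21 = 253.62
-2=-2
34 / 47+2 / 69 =2440 / 3243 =0.75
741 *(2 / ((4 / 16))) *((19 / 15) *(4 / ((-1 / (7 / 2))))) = -525616 / 5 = -105123.20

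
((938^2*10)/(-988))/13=-2199610/3211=-685.02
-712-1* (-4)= -708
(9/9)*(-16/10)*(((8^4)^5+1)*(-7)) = 64563604257983430712/5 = 12912720851596686142.40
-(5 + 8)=-13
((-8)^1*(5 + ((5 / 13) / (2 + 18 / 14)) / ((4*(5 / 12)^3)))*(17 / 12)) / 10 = -686783 / 112125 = -6.13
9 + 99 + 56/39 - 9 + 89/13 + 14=4730/39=121.28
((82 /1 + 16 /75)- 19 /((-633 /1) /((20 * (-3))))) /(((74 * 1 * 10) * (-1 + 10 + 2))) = 636263 /64407750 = 0.01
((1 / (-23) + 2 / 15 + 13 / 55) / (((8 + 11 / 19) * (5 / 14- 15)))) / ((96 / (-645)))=3540061 / 202895880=0.02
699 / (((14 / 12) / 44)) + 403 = 187357 / 7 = 26765.29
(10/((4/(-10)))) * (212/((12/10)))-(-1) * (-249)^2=172753/3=57584.33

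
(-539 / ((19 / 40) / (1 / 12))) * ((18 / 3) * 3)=-32340 / 19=-1702.11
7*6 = 42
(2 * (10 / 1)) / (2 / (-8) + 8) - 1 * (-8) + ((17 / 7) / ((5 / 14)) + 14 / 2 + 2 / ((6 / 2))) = 11647 / 465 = 25.05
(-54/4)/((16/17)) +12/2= -267/32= -8.34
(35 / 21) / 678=5 / 2034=0.00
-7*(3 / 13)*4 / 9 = -28 / 39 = -0.72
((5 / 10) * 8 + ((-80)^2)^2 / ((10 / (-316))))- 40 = -1294336036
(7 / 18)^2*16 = 2.42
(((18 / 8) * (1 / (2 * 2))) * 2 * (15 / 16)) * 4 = 135 / 32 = 4.22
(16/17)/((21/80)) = 1280/357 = 3.59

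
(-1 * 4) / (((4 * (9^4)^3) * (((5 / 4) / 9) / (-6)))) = 8 / 52301766015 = 0.00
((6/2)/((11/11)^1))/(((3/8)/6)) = 48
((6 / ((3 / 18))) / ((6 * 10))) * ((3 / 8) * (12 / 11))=0.25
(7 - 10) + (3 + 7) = 7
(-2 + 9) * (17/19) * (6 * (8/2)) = 2856/19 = 150.32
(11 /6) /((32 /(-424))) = -583 /24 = -24.29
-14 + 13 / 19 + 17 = 70 / 19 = 3.68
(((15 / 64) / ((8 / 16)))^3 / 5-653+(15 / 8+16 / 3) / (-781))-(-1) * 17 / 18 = -150182906497 / 230326272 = -652.04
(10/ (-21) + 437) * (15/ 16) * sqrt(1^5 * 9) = 137505/ 112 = 1227.72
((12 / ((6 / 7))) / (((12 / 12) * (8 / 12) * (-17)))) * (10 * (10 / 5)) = -420 / 17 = -24.71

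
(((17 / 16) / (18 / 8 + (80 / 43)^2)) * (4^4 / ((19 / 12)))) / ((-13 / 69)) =-1665697536 / 10433527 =-159.65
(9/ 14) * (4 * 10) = 180/ 7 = 25.71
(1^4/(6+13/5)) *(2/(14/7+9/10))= 100/1247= 0.08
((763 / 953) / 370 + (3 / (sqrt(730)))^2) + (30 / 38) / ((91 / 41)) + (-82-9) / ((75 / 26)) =-10406406354577 / 333790322775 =-31.18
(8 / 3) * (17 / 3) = 136 / 9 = 15.11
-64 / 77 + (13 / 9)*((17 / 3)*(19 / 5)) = 314683 / 10395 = 30.27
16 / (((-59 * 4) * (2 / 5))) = -10 / 59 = -0.17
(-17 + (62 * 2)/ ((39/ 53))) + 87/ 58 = 11935/ 78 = 153.01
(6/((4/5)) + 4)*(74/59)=851/59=14.42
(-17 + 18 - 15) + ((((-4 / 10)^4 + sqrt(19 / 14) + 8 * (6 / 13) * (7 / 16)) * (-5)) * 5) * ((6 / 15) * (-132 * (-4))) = -14829.41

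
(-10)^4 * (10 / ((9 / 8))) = 800000 / 9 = 88888.89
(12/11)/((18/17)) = 34/33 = 1.03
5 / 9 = 0.56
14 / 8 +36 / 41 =431 / 164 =2.63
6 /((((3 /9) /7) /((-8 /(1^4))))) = -1008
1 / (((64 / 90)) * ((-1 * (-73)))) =45 / 2336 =0.02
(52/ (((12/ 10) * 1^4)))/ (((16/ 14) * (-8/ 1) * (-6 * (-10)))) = -91/ 1152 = -0.08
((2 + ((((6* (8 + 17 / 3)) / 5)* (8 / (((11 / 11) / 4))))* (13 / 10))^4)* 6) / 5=507761770659022476 / 1953125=259974026577.42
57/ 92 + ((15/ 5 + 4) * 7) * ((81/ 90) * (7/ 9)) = 16063/ 460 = 34.92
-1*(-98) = 98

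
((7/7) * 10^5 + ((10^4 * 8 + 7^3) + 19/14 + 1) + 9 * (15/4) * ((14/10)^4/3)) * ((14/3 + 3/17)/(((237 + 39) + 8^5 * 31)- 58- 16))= 155945923211/181357785000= 0.86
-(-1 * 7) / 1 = 7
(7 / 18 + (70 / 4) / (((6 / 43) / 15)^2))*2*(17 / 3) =247535351 / 108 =2291993.99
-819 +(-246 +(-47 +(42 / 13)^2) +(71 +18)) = -1012.56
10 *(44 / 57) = 440 / 57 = 7.72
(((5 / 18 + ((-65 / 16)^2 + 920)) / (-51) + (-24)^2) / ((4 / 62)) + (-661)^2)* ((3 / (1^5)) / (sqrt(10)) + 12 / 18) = 104711173097 / 352512 + 104711173097* sqrt(10) / 783360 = 719742.26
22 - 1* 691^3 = -329939349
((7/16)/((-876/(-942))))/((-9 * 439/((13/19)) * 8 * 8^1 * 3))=-14287/33669347328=-0.00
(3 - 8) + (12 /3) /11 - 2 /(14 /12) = -489 /77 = -6.35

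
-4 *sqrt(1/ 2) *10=-20 *sqrt(2)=-28.28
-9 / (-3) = 3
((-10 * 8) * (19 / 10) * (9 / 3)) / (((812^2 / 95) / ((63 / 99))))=-5415 / 129514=-0.04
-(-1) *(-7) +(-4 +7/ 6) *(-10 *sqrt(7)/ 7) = -7 +85 *sqrt(7)/ 21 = 3.71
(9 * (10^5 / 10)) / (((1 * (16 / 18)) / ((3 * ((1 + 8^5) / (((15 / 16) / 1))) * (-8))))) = -84937248000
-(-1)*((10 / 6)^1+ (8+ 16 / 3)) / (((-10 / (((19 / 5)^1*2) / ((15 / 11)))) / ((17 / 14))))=-3553 / 350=-10.15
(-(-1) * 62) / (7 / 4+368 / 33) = 8184 / 1703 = 4.81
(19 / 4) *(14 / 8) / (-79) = -133 / 1264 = -0.11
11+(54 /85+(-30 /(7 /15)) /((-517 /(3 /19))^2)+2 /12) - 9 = 965200698487 /344474044530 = 2.80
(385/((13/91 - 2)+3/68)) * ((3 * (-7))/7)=549780/863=637.06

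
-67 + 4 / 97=-6495 / 97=-66.96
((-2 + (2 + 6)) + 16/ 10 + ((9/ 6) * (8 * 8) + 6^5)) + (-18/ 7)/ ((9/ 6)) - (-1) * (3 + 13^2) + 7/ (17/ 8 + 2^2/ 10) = 28466146/ 3535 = 8052.66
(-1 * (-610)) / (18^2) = 305 / 162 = 1.88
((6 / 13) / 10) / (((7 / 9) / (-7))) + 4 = 233 / 65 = 3.58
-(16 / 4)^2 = -16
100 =100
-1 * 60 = -60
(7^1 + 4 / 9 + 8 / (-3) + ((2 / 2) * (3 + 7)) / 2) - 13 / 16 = 1291 / 144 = 8.97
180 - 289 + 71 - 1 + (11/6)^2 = -1283/36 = -35.64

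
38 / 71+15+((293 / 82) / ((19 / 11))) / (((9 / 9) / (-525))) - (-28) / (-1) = -121516155 / 110618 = -1098.52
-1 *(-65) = 65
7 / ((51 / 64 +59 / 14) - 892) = -3136 / 397371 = -0.01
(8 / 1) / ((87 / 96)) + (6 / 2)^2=517 / 29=17.83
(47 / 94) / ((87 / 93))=31 / 58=0.53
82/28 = 41/14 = 2.93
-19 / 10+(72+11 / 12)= 71.02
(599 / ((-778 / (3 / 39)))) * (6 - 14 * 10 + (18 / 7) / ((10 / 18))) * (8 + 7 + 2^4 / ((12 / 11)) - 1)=116627696 / 530985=219.64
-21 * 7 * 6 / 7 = -126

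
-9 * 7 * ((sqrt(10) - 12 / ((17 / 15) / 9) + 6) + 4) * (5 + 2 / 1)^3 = 31333050 / 17 - 21609 * sqrt(10) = 1774786.93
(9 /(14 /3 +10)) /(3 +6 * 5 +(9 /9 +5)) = 9 /572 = 0.02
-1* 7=-7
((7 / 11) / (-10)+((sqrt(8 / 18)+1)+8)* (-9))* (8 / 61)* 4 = -2512 / 55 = -45.67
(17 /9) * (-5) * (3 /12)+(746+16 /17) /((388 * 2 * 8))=-1064179 /474912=-2.24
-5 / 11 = -0.45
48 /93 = 16 /31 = 0.52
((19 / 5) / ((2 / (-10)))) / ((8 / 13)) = -247 / 8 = -30.88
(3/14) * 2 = 3/7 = 0.43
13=13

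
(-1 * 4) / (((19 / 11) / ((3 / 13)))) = -132 / 247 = -0.53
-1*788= -788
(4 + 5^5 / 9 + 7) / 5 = 71.64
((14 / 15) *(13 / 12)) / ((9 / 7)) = 637 / 810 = 0.79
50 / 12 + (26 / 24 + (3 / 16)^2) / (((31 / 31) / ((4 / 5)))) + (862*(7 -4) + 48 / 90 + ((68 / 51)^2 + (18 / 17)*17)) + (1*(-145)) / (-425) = 2611.71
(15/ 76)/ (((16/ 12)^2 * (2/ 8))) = 135/ 304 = 0.44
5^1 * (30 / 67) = 150 / 67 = 2.24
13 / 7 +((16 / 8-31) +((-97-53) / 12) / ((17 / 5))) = -7335 / 238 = -30.82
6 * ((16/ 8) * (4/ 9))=16/ 3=5.33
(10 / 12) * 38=95 / 3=31.67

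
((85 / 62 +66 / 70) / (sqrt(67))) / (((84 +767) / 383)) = 1923043 * sqrt(67) / 123726890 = 0.13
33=33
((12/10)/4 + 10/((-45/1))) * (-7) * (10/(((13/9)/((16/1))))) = -784/13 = -60.31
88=88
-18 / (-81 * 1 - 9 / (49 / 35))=7 / 34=0.21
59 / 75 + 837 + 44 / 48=251611 / 300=838.70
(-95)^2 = 9025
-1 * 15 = -15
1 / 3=0.33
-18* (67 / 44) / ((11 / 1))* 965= -581895 / 242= -2404.52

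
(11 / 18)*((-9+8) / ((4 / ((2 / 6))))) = -11 / 216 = -0.05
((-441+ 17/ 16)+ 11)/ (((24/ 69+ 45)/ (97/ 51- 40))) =306700607/ 851088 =360.36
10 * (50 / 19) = 500 / 19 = 26.32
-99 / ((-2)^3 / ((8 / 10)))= 99 / 10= 9.90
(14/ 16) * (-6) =-21/ 4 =-5.25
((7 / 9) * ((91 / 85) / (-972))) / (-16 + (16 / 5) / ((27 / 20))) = 637 / 10134720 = 0.00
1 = 1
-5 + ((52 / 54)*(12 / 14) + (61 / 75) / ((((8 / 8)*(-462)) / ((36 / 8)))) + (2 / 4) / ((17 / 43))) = -491069 / 168300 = -2.92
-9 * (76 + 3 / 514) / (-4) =351603 / 2056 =171.01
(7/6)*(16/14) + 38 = 118/3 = 39.33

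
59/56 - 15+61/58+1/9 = -186845/14616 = -12.78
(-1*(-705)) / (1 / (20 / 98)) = 7050 / 49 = 143.88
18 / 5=3.60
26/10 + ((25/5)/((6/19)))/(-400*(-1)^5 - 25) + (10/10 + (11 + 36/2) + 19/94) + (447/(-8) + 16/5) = -1677673/84600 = -19.83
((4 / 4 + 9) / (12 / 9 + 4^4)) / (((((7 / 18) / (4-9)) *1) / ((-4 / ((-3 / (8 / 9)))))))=-0.59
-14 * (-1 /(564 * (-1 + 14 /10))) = 35 /564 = 0.06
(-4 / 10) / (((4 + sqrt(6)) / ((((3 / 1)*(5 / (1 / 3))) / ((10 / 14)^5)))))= -605052 / 15625 + 151263*sqrt(6) / 15625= -15.01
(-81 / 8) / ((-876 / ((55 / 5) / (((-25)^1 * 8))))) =-297 / 467200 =-0.00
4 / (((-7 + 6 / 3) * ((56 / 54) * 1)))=-0.77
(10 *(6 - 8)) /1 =-20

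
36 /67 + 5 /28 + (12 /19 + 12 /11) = 956047 /392084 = 2.44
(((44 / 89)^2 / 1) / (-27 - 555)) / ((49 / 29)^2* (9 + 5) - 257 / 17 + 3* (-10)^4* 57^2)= -13839496 / 3212099547737203311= -0.00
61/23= 2.65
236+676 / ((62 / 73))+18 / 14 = 224209 / 217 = 1033.22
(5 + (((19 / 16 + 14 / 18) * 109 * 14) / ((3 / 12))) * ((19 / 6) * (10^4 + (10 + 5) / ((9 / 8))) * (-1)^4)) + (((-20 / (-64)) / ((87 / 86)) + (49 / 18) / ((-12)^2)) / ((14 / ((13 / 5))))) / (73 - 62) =22016243431902733 / 57879360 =380381597.72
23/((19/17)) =391/19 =20.58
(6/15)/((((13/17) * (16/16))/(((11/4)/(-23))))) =-187/2990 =-0.06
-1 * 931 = -931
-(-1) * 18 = 18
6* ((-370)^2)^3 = 15394358454000000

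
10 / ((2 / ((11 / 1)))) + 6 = 61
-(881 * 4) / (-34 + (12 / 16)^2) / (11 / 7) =67.07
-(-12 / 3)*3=12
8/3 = 2.67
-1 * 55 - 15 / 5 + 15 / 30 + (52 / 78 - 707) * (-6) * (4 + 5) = 76169 / 2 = 38084.50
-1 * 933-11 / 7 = -6542 / 7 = -934.57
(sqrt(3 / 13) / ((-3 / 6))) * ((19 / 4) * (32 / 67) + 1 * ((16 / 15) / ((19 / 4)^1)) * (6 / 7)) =-219312 * sqrt(39) / 579215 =-2.36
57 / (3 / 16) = 304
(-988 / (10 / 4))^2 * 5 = 780915.20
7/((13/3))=1.62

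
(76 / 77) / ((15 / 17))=1292 / 1155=1.12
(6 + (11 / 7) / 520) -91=-309389 / 3640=-85.00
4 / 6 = 2 / 3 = 0.67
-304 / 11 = -27.64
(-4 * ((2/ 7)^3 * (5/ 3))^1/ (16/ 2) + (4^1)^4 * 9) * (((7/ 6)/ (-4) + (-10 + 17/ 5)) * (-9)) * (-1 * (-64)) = 15685186336/ 1715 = 9145881.25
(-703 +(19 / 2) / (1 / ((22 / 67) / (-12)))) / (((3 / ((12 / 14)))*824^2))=-565421 / 1910638464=-0.00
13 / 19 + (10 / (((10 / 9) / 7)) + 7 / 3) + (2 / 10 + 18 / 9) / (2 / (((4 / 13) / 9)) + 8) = 131771 / 1995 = 66.05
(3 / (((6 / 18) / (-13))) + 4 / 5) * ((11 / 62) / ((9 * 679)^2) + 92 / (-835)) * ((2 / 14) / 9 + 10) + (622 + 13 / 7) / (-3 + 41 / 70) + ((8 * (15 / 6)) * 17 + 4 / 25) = 3087448464650434319 / 14702864363582850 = 209.99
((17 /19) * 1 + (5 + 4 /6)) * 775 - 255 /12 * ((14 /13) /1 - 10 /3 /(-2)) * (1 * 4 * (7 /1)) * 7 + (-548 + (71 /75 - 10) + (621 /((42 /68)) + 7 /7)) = -764121391 /129675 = -5892.59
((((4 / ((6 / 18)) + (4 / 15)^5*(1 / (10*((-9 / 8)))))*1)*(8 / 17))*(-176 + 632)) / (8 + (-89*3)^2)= 0.04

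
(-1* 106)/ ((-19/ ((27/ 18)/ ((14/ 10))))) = 5.98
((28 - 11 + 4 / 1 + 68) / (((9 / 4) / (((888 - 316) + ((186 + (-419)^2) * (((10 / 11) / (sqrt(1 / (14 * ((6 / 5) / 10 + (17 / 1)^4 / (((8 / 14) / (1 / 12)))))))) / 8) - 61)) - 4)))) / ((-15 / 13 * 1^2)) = -18485389 * sqrt(613885398) / 1620 - 782132 / 45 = -282737835.81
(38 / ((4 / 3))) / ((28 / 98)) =399 / 4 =99.75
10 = 10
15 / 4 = 3.75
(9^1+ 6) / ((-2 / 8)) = -60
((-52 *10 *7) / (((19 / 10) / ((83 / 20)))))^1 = -7950.53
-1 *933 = -933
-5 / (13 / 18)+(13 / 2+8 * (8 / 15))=1499 / 390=3.84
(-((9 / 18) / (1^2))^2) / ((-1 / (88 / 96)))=11 / 48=0.23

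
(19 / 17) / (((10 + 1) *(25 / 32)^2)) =0.17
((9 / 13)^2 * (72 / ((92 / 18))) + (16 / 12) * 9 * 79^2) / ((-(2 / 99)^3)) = -9084272988.90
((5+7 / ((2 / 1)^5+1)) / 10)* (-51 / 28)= -731 / 770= -0.95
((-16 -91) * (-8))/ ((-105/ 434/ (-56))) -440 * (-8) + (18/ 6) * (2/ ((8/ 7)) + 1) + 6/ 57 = 201663.82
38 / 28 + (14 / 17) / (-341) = 109947 / 81158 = 1.35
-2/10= -1/5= -0.20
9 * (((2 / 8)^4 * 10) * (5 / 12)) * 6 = 225 / 256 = 0.88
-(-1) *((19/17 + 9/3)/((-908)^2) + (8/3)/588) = 14031323/3090503304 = 0.00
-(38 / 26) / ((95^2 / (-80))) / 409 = 16 / 505115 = 0.00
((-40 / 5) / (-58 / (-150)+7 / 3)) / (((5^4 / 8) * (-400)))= 1 / 10625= 0.00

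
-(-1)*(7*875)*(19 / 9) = 116375 / 9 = 12930.56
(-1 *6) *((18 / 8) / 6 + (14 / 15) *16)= -1837 / 20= -91.85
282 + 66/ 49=283.35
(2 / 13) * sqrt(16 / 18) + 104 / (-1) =-104 + 4 * sqrt(2) / 39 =-103.85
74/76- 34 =-1255/38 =-33.03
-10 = -10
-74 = -74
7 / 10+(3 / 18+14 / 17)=431 / 255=1.69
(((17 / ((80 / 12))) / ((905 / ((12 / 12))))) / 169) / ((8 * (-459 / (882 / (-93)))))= 49 / 1137910800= 0.00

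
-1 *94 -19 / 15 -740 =-12529 / 15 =-835.27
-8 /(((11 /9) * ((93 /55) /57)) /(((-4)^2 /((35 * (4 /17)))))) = -93024 /217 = -428.68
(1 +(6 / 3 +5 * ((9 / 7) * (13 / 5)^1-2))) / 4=17 / 7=2.43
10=10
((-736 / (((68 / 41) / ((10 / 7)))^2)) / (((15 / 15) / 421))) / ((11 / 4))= -13021698400 / 155771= -83595.14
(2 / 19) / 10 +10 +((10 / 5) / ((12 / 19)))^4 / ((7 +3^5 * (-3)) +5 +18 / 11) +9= 18281807099 / 968831280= 18.87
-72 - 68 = -140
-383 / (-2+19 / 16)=6128 / 13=471.38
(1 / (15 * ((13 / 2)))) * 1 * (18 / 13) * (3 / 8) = 9 / 1690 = 0.01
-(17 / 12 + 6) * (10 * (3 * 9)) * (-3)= 12015 / 2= 6007.50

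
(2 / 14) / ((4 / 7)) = 1 / 4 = 0.25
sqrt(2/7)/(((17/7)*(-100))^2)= 7*sqrt(14)/2890000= 0.00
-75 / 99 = -25 / 33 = -0.76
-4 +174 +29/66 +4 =11513/66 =174.44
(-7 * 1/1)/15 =-7/15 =-0.47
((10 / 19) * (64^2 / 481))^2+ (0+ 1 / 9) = 15183015721 / 751691889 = 20.20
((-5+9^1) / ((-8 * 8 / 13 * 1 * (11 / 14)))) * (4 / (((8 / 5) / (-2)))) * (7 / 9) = 3185 / 792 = 4.02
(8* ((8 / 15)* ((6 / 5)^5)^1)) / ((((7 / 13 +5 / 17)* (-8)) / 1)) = -572832 / 359375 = -1.59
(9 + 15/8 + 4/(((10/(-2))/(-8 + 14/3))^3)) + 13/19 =52303/4104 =12.74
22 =22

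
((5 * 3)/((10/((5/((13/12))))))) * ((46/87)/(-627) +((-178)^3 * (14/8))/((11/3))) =-1468295334280/78793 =-18634844.90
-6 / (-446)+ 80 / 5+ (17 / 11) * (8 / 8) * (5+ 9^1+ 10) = 130265 / 2453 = 53.10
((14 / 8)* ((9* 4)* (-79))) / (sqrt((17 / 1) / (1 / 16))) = -4977* sqrt(17) / 68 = -301.77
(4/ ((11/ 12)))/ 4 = 1.09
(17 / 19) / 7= 17 / 133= 0.13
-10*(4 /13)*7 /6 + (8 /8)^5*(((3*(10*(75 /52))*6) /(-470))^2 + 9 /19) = -239259587 /85117188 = -2.81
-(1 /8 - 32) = 255 /8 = 31.88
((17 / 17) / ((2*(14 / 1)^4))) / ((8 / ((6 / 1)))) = 3 / 307328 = 0.00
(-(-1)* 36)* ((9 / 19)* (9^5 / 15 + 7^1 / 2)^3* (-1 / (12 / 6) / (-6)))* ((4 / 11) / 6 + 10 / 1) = 45692227975056147 / 52250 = 874492401436.48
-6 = -6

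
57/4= 14.25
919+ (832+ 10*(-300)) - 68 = -1317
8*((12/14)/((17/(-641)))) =-30768/119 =-258.55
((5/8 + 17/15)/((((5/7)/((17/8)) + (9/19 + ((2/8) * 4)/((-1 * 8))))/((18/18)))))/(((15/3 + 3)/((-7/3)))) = -3339497/4459320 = -0.75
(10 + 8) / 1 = 18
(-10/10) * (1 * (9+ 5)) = -14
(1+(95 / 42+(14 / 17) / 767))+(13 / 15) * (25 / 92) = 88131571 / 25191348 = 3.50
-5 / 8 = -0.62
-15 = -15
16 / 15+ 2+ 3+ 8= 211 / 15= 14.07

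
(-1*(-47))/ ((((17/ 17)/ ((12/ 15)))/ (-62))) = -11656/ 5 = -2331.20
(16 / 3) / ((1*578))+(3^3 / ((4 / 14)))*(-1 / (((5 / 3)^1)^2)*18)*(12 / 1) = -159274636 / 21675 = -7348.31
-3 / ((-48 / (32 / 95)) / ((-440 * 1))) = -176 / 19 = -9.26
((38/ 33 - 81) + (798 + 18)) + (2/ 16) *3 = 194443/ 264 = 736.53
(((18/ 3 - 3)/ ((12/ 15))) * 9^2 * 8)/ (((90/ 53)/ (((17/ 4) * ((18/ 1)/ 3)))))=72981/ 2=36490.50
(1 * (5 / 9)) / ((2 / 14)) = 35 / 9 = 3.89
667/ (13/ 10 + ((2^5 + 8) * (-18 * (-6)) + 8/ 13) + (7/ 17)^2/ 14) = 12529595/ 81187408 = 0.15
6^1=6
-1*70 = -70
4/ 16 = 1/ 4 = 0.25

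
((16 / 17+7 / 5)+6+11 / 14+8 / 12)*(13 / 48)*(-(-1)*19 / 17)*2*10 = 8635861 / 145656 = 59.29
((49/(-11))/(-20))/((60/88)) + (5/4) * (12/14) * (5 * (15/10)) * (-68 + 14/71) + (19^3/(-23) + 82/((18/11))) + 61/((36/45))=-7369980761/10287900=-716.37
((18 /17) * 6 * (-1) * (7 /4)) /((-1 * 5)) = 189 /85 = 2.22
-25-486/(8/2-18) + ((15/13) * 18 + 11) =3775/91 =41.48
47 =47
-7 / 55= -0.13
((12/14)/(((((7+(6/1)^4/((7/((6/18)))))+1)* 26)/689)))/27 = 53/4392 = 0.01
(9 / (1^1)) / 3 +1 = 4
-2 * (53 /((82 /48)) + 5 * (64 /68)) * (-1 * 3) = 149424 /697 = 214.38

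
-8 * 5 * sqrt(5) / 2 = -20 * sqrt(5) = -44.72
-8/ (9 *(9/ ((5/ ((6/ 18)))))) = -40/ 27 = -1.48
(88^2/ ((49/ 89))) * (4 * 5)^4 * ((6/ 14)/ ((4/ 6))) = 496235520000/ 343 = 1446750787.17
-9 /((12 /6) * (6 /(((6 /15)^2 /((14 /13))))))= -0.11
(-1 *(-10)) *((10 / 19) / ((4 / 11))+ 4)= 1035 / 19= 54.47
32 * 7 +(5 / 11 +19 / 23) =56996 / 253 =225.28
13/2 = 6.50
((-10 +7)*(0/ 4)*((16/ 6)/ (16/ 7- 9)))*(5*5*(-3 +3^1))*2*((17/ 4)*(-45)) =0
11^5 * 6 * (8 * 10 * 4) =309217920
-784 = -784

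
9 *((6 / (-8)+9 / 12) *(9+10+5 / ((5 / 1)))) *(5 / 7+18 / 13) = 0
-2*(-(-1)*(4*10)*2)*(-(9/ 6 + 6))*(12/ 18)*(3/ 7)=2400/ 7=342.86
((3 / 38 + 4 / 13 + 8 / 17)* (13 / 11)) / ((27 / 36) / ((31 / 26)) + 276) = 223169 / 60937503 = 0.00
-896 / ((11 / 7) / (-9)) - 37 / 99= 507995 / 99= 5131.26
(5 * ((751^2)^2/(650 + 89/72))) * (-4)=-458059864321440/46889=-9769026089.73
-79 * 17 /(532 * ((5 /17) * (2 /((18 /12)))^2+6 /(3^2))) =-205479 /96824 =-2.12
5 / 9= 0.56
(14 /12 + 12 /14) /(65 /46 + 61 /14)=1955 /5574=0.35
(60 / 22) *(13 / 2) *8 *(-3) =-4680 / 11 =-425.45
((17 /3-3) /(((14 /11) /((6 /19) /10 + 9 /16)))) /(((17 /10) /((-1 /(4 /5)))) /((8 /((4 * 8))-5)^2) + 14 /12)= 134805 /119822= 1.13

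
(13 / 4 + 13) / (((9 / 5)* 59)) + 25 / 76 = 9725 / 20178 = 0.48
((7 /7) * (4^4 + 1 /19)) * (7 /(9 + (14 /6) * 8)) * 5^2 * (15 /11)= 2208.56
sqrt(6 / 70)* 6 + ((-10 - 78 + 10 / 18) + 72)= -139 / 9 + 6* sqrt(105) / 35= -13.69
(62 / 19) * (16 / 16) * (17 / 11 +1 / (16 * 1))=8773 / 1672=5.25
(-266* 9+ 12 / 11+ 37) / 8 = -25915 / 88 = -294.49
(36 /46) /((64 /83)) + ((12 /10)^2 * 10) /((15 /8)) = 159987 /18400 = 8.69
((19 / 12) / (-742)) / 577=-19 / 5137608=-0.00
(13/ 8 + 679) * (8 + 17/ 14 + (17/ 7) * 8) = 2183445/ 112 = 19495.04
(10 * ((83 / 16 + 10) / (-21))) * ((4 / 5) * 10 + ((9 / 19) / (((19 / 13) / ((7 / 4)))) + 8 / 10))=-5478111 / 80864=-67.74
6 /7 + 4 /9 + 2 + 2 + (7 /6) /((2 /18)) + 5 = 2621 /126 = 20.80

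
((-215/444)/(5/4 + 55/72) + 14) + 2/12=89657/6438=13.93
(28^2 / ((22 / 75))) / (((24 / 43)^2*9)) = 2265025 / 2376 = 953.29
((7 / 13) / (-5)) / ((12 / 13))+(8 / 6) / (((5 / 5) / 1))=1.22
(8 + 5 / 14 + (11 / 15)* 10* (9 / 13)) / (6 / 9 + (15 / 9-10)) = -7335 / 4186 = -1.75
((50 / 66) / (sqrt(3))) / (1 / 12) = 100 * sqrt(3) / 33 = 5.25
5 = 5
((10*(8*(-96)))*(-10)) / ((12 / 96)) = 614400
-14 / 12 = -7 / 6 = -1.17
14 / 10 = 7 / 5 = 1.40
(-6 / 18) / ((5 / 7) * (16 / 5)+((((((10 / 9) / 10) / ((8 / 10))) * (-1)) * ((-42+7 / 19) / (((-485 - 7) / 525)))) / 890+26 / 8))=-46590432 / 772764985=-0.06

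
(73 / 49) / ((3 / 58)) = 4234 / 147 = 28.80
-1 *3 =-3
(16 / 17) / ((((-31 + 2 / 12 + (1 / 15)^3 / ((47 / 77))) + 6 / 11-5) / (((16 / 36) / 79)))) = -24816000 / 165382635083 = -0.00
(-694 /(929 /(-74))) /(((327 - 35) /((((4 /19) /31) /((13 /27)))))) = 1386612 /519274769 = 0.00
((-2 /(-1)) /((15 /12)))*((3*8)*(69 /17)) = 13248 /85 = 155.86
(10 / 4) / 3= 5 / 6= 0.83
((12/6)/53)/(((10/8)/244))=1952/265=7.37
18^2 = 324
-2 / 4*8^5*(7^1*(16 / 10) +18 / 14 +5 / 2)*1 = -8593408 / 35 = -245525.94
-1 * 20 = -20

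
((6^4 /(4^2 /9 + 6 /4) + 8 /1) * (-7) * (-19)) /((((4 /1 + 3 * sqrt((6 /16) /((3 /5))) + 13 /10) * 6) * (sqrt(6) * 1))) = 475.84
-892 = -892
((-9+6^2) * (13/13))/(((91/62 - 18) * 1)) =-1.63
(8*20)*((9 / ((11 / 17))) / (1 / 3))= 73440 / 11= 6676.36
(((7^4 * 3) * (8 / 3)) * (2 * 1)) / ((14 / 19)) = 52136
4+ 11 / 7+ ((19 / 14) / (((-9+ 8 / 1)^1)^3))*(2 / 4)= 137 / 28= 4.89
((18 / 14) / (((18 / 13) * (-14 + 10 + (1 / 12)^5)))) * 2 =-3234816 / 6967289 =-0.46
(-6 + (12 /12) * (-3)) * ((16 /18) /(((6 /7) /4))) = -112 /3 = -37.33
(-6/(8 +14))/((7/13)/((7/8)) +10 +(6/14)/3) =-273/10769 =-0.03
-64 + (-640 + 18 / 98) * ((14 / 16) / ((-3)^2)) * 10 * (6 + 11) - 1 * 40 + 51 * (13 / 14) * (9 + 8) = -2488165 / 252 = -9873.67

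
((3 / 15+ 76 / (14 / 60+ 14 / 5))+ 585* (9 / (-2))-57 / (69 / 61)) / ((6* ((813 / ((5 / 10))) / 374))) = -1155749947 / 11344060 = -101.88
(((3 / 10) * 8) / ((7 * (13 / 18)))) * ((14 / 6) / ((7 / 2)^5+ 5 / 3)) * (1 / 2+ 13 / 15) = 47232 / 16438825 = 0.00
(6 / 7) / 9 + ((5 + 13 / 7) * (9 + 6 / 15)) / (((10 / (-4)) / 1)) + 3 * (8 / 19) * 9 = -142834 / 9975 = -14.32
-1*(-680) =680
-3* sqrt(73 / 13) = -3* sqrt(949) / 13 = -7.11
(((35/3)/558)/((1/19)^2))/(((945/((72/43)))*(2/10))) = 7220/107973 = 0.07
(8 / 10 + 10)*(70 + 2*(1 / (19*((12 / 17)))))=71973 / 95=757.61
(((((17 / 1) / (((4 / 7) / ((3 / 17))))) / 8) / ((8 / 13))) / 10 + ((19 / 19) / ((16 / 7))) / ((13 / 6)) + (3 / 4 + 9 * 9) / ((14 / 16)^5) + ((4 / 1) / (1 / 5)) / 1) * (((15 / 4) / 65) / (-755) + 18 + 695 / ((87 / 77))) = 217349248261389817597 / 1910482507315200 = 113766.68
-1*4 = -4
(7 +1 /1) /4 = 2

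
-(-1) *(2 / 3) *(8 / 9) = 16 / 27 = 0.59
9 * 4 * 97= 3492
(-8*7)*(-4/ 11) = 224/ 11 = 20.36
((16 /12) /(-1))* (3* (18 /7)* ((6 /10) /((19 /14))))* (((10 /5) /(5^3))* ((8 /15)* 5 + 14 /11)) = -7488 /26125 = -0.29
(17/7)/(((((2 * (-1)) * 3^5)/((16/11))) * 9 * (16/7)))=-17/48114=-0.00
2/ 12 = 1/ 6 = 0.17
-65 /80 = -13 /16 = -0.81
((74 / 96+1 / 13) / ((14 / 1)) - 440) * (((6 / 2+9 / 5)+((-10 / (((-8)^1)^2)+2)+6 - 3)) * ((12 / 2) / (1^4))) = -5930228873 / 232960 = -25456.00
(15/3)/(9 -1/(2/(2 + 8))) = 1.25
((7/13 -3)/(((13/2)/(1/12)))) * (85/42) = -680/10647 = -0.06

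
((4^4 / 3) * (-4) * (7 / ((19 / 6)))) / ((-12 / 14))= 880.28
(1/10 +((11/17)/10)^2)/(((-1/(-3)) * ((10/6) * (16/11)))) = 298089/2312000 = 0.13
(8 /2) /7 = 4 /7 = 0.57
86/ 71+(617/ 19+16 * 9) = 239697/ 1349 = 177.68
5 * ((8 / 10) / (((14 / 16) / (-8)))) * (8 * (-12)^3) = 3538944 / 7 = 505563.43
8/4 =2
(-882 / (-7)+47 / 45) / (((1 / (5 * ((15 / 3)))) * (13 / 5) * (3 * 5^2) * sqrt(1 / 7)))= 5717 * sqrt(7) / 351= 43.09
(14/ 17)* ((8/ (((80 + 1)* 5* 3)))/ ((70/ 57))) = 152/ 34425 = 0.00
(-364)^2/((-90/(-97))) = 6426056/45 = 142801.24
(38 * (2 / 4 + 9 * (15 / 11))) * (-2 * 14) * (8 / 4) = -298984 / 11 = -27180.36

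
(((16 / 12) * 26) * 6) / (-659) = -208 / 659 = -0.32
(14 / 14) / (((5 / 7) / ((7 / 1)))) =49 / 5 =9.80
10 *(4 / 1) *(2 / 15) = 16 / 3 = 5.33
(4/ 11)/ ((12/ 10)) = 10/ 33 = 0.30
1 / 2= 0.50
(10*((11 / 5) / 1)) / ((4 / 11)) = 121 / 2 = 60.50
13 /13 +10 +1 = 12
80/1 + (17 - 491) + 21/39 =-5115/13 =-393.46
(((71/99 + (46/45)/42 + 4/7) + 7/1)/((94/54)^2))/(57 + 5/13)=30330963/634446890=0.05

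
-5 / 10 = -1 / 2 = -0.50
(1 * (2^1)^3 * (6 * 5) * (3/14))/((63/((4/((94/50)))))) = 1.74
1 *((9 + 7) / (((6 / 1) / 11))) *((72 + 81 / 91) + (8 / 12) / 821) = 1437678968 / 672399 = 2138.13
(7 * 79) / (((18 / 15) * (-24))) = -19.20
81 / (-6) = -27 / 2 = -13.50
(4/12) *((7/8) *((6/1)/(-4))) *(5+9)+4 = -17/8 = -2.12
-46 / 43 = -1.07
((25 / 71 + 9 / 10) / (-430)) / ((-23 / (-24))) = -5334 / 1755475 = -0.00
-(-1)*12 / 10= 6 / 5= 1.20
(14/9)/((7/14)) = 28/9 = 3.11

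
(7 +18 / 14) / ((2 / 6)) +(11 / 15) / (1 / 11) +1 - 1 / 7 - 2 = 31.78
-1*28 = -28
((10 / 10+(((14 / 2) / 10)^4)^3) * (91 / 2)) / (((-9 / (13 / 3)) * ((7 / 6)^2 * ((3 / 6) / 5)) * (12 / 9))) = -171339177536969 / 1400000000000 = -122.39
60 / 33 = 20 / 11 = 1.82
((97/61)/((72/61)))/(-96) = -97/6912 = -0.01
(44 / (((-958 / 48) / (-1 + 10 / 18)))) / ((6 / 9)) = 704 / 479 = 1.47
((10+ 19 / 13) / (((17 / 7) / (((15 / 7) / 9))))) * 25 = 18625 / 663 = 28.09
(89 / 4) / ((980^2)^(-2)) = 20522691560000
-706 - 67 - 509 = -1282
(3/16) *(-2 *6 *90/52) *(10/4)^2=-10125/416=-24.34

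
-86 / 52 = -43 / 26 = -1.65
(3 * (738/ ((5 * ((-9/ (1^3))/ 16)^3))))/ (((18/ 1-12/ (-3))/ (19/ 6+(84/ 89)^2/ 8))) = -13081458688/ 35288055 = -370.71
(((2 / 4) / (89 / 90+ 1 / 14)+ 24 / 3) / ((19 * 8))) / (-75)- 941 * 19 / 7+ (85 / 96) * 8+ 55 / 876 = -9911302458149 / 3891367200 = -2547.00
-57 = -57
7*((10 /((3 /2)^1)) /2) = 70 /3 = 23.33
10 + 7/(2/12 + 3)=232/19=12.21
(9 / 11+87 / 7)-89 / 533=536807 / 41041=13.08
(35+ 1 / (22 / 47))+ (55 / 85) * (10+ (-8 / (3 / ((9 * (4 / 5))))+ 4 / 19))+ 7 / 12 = 6801077 / 213180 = 31.90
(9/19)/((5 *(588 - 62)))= 9/49970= 0.00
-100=-100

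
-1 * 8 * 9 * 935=-67320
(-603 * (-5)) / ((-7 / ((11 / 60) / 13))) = -6.07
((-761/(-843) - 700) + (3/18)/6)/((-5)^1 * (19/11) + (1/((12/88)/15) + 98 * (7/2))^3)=-0.00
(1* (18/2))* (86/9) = 86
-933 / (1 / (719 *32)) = -21466464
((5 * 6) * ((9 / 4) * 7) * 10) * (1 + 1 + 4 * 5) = 103950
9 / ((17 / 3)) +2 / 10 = 152 / 85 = 1.79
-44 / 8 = -11 / 2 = -5.50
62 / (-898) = -31 / 449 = -0.07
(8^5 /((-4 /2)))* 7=-114688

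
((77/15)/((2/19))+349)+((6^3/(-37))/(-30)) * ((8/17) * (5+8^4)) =2918477/3774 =773.31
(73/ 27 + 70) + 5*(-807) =-106982/ 27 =-3962.30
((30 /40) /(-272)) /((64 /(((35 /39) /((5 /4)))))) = -7 /226304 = -0.00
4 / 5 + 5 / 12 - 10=-8.78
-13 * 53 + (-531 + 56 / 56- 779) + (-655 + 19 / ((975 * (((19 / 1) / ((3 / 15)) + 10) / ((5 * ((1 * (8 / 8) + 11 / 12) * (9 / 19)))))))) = -2653.00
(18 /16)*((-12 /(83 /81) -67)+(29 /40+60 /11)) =-23839587 /292160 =-81.60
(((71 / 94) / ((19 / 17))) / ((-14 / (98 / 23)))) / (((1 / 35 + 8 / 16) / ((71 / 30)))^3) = -1037228583377 / 56179546218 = -18.46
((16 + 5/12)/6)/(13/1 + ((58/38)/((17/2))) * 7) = 63631/331560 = 0.19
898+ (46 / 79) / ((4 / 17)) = 142275 / 158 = 900.47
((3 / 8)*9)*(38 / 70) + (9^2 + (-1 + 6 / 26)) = 298709 / 3640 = 82.06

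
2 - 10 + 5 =-3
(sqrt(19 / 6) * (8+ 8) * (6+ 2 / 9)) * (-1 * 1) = -448 * sqrt(114) / 27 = -177.16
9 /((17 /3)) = 27 /17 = 1.59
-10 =-10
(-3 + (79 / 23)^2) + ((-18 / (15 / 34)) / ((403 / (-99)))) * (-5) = -8808122 / 213187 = -41.32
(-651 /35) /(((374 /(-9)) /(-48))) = -20088 /935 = -21.48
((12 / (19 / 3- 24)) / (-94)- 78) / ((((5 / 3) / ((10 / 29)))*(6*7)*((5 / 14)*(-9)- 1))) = 388560 / 4262101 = 0.09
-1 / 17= -0.06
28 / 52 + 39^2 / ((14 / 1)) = 19871 / 182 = 109.18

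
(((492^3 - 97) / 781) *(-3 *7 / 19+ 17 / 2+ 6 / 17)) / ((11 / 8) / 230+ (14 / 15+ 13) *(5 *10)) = 1695.85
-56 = -56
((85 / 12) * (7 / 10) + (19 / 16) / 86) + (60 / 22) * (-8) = -764945 / 45408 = -16.85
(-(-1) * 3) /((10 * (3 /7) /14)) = 49 /5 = 9.80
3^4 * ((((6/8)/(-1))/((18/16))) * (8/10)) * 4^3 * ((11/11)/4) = -3456/5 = -691.20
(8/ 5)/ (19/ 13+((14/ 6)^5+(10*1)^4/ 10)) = 0.00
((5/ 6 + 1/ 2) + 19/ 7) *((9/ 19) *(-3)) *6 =-4590/ 133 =-34.51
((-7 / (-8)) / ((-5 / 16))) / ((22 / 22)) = -14 / 5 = -2.80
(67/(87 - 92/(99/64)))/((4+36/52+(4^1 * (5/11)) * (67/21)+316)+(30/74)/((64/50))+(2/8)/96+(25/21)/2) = 94335905664/12688856118725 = 0.01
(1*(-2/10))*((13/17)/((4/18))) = -117/170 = -0.69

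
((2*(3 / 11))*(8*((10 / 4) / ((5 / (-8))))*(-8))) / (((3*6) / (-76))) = -19456 / 33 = -589.58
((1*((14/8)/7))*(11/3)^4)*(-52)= -190333/81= -2349.79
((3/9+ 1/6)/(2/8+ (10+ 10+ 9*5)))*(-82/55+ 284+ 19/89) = 922618/425865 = 2.17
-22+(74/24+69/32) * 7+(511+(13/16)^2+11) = 412675/768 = 537.34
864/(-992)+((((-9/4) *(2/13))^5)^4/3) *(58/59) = -15872770591391047307274907545951/18224292164669004669815110500352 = -0.87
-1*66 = -66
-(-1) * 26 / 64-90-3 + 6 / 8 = -2939 / 32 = -91.84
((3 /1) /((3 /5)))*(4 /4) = 5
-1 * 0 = 0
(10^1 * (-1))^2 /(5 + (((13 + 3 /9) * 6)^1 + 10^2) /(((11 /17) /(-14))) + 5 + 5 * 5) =-0.03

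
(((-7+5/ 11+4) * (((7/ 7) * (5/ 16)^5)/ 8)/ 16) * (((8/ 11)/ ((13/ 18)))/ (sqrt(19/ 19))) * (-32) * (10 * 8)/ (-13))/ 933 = -328125/ 26049081344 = -0.00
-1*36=-36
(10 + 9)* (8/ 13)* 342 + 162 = 4160.77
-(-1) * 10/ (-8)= -5/ 4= -1.25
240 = 240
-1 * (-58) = 58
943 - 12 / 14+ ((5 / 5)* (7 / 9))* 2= 59453 / 63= 943.70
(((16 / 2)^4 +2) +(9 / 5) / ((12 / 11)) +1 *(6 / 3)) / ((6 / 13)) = 1066429 / 120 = 8886.91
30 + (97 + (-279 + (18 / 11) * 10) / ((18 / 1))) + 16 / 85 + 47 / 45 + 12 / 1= 2114551 / 16830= 125.64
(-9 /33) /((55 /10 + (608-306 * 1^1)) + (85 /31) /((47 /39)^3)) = -6437026 /7294722325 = -0.00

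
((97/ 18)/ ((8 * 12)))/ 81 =97/ 139968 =0.00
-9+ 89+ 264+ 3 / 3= 345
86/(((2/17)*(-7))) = -731/7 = -104.43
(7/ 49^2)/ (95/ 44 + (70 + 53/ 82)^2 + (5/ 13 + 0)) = 480766/ 823433456433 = 0.00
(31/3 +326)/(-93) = -1009/279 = -3.62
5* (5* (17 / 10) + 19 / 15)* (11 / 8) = 3223 / 48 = 67.15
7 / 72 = 0.10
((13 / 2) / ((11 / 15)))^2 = 38025 / 484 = 78.56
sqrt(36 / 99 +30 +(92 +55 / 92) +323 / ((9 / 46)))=sqrt(4087525937) / 1518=42.12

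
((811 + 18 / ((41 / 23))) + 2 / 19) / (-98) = -639717 / 76342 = -8.38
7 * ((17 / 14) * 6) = 51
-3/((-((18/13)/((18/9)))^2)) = 169/27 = 6.26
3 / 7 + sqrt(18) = 3 / 7 + 3 * sqrt(2) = 4.67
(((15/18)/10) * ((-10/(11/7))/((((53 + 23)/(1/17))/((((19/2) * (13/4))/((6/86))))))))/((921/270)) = -97825/1837088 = -0.05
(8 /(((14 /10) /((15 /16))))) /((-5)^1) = -15 /14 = -1.07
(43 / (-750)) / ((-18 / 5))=0.02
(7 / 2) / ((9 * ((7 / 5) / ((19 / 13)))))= 95 / 234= 0.41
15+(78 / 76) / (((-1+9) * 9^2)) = 123133 / 8208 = 15.00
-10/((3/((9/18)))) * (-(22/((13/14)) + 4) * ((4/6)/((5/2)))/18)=80/117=0.68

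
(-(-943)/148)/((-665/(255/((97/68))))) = -817581/477337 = -1.71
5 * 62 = 310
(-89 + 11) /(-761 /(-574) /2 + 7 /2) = -18.74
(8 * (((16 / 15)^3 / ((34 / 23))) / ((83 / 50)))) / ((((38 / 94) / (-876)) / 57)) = -10343284736 / 21165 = -488697.60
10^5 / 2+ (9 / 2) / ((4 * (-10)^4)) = 4000000009 / 80000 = 50000.00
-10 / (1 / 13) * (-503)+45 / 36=261565 / 4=65391.25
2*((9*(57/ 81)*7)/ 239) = 266/ 717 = 0.37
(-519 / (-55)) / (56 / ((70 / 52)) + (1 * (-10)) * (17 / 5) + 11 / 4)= 692 / 759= 0.91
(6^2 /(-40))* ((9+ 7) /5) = -2.88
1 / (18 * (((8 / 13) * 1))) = 13 / 144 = 0.09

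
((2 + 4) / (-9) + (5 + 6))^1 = 10.33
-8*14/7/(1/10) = -160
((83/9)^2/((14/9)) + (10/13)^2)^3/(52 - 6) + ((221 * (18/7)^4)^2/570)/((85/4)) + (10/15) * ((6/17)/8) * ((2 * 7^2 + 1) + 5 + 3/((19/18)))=29827024737410558020444819/2620803595738627681200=11380.87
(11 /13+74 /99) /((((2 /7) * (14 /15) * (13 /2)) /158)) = 810145 /5577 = 145.27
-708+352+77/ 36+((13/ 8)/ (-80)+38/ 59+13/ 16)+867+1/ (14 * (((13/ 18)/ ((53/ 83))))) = 1320979511681/ 2566811520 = 514.64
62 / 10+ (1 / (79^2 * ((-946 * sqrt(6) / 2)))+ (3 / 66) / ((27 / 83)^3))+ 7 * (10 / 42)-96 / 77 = 120343357 / 15155910-sqrt(6) / 17711958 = 7.94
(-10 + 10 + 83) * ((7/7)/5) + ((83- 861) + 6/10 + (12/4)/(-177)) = -224441/295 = -760.82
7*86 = 602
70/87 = 0.80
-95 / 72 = -1.32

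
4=4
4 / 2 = 2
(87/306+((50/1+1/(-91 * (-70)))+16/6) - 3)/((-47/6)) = -16227626/2544815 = -6.38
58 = 58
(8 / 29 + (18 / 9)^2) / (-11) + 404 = 128752 / 319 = 403.61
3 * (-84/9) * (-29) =812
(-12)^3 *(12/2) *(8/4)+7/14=-41471/2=-20735.50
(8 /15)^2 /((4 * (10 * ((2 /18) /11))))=88 /125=0.70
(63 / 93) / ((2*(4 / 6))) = 0.51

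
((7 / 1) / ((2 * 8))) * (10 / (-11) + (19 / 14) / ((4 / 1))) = -351 / 1408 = -0.25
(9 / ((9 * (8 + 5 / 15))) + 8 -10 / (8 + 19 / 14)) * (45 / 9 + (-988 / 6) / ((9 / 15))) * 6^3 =-410385.53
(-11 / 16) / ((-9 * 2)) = 11 / 288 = 0.04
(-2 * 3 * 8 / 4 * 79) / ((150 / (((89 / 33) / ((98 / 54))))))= -126558 / 13475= -9.39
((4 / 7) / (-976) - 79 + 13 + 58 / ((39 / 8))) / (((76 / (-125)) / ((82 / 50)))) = 738803395 / 5062512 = 145.94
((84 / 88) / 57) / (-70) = -0.00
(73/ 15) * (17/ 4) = 1241/ 60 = 20.68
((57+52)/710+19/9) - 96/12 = -36649/6390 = -5.74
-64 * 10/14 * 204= -65280/7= -9325.71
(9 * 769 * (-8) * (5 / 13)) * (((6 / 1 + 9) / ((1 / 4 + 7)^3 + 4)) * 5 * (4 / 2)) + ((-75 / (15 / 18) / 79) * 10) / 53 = -13997393100 / 1687361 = -8295.43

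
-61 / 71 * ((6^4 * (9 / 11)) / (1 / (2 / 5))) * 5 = -1423008 / 781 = -1822.03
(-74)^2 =5476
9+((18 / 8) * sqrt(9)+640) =2623 / 4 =655.75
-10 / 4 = -5 / 2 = -2.50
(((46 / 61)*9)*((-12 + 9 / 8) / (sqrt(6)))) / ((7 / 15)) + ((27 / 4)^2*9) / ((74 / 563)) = 3693843 / 1184 - 90045*sqrt(6) / 3416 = 3055.23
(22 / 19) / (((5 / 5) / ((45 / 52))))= 495 / 494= 1.00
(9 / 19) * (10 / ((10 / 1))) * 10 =90 / 19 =4.74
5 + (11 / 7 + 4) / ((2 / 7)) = 49 / 2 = 24.50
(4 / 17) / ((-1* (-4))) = 1 / 17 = 0.06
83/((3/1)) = 83/3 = 27.67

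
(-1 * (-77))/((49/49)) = 77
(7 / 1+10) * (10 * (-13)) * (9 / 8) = -9945 / 4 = -2486.25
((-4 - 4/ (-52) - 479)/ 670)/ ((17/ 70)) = -43946/ 14807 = -2.97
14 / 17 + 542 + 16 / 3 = 27956 / 51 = 548.16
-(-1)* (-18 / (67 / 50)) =-900 / 67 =-13.43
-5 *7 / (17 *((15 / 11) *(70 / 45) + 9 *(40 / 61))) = -14091 / 54910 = -0.26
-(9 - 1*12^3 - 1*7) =1726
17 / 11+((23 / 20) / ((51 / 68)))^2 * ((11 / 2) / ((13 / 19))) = 20.44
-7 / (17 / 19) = -133 / 17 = -7.82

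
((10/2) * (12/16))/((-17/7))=-105/68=-1.54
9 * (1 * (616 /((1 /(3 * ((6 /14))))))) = 7128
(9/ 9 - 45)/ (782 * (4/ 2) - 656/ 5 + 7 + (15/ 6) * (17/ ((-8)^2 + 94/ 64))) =-92180/ 3017741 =-0.03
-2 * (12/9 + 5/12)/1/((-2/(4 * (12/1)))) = 84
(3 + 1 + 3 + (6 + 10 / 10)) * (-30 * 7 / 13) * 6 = -17640 / 13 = -1356.92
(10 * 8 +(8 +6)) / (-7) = -13.43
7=7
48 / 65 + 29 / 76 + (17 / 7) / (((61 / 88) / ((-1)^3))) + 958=2015758391 / 2109380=955.62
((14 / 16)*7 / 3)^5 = 282475249 / 7962624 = 35.48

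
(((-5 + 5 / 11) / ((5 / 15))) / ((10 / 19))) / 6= -4.32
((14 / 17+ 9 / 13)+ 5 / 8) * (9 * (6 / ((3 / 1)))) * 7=269.75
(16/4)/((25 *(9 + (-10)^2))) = 4/2725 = 0.00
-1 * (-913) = 913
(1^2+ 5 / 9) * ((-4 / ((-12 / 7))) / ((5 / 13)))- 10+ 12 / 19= 176 / 2565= 0.07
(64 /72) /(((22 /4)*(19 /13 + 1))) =0.07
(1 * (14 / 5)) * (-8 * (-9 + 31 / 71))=68096 / 355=191.82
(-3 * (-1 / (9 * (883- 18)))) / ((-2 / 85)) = -17 / 1038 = -0.02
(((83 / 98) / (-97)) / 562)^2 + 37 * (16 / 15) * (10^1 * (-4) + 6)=-574472011866633817 / 428114078795760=-1341.87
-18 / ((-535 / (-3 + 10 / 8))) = -63 / 1070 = -0.06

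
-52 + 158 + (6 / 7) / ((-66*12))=97943 / 924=106.00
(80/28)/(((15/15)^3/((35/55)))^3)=980/1331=0.74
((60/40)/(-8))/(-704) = 3/11264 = 0.00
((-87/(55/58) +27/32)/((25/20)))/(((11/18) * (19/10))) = -1439883/22990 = -62.63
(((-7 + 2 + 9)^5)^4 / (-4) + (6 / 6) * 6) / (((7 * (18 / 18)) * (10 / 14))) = -274877906938 / 5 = -54975581387.60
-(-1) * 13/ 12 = 13/ 12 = 1.08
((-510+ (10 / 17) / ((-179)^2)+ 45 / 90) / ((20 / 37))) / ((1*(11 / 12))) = -61610130753 / 59916670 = -1028.26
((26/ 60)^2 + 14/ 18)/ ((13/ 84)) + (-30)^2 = 883583/ 975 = 906.24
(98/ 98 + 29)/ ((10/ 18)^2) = 486/ 5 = 97.20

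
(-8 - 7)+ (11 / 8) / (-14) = -1691 / 112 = -15.10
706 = 706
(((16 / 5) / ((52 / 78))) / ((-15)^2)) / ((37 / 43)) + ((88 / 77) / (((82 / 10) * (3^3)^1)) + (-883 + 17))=-31035608698 / 35839125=-865.97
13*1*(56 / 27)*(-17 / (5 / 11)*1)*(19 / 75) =-2586584 / 10125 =-255.47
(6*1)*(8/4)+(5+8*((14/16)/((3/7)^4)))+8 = 18832/81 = 232.49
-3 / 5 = -0.60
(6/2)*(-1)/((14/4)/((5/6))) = -5/7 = -0.71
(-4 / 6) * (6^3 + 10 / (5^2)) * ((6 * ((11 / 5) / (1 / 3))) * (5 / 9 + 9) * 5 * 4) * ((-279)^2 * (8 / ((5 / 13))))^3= -2896292119828806677579268096 / 625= -4634067391726090684126829.00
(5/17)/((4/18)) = 45/34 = 1.32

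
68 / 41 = 1.66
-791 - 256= -1047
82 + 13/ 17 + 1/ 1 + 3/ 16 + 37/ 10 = 119207/ 1360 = 87.65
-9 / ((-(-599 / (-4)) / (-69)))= -2484 / 599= -4.15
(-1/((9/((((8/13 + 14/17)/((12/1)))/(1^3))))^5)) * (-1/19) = 418195493/18926813158999360992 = 0.00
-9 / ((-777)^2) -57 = -3823618 / 67081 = -57.00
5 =5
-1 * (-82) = 82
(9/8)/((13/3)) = 27/104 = 0.26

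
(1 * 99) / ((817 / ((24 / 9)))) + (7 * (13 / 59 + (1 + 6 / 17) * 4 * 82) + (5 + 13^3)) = 5310.22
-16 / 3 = -5.33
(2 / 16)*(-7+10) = 3 / 8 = 0.38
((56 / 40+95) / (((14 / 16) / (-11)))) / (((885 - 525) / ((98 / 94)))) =-37114 / 10575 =-3.51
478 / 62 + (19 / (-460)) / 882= 96966491 / 12577320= 7.71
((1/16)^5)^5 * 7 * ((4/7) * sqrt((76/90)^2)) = 19/7130534626283790383418955530240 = 0.00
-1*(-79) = 79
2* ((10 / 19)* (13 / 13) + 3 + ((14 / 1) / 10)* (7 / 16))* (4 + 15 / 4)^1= 195021 / 3040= 64.15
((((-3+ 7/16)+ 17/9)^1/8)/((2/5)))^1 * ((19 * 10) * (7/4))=-322525/4608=-69.99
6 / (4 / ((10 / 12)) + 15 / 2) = 0.49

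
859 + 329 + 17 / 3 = 1193.67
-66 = -66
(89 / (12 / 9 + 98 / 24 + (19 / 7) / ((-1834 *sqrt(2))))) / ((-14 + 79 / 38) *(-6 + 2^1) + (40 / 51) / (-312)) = 14767326195804 *sqrt(2) / 313690620598691653 + 108095532373794420 / 313690620598691653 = 0.34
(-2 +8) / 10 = 3 / 5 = 0.60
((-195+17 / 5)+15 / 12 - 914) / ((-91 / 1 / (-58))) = -49271 / 70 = -703.87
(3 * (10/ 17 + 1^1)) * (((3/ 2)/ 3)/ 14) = 81/ 476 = 0.17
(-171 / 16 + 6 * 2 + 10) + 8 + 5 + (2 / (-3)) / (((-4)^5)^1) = 24.31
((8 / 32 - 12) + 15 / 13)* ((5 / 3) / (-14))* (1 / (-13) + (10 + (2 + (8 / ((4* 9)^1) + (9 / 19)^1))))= 1016885 / 63882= 15.92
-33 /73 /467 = -33 /34091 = -0.00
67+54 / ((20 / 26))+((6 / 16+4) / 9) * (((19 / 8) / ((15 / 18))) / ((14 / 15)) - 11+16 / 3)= 1174433 / 8640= 135.93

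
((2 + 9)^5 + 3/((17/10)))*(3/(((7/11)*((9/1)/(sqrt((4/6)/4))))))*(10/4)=150584335*sqrt(6)/4284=86100.56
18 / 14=9 / 7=1.29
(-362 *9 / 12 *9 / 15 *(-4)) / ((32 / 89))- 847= 77221 / 80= 965.26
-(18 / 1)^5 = -1889568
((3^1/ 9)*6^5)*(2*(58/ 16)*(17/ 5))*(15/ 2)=479196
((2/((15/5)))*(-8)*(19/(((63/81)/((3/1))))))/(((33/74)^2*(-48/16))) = 1664704/2541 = 655.14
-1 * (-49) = 49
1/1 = 1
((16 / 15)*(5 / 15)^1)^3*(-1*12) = -0.54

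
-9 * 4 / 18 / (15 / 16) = -32 / 15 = -2.13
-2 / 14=-1 / 7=-0.14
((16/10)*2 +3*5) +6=121/5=24.20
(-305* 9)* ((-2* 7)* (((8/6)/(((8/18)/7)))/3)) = 269010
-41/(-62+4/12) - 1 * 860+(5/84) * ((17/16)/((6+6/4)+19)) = -5662109107/6588960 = -859.33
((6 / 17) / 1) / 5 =6 / 85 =0.07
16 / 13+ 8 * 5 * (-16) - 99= -9591 / 13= -737.77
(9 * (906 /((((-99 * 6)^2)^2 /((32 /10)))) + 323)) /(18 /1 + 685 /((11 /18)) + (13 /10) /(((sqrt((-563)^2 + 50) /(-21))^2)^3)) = 2.55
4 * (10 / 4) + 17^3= 4923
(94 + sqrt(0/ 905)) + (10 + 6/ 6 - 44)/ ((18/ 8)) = 238/ 3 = 79.33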